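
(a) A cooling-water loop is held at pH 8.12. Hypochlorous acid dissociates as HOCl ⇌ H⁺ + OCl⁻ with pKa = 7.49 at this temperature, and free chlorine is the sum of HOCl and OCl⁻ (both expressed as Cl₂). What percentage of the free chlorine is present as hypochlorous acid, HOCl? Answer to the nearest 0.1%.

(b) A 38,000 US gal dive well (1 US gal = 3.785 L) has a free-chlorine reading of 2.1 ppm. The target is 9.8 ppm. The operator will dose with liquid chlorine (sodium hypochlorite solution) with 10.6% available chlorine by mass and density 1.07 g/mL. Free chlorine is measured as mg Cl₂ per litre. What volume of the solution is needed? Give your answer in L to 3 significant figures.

(a) [OCl⁻]/[HOCl] = 10^(pH − pKa) = 10^(8.12 − 7.49) = 10^0.63 = 4.266.
(a) Fraction as HOCl = 1 / (1 + 4.266) = 0.1899.

(b) Volume: 38,000 US gal × 3.785 L/gal = 143,830 L.
(b) Chlorine deficit: 9.8 − 2.1 = 7.7 ppm = 7.7 mg/L as Cl₂.
(b) Cl₂ equivalent needed: 7.7 mg/L × 143,830 L = 1,107,000 mg = 1107 g.
(b) Product at 10.6% available chlorine: 1107 / 0.106 = 10,450 g.
(b) Volume at density 1.07 g/mL: 10,450 g ÷ 1.07 g/mL = 9765 mL.

(a) 19.0%; (b) 9.76 L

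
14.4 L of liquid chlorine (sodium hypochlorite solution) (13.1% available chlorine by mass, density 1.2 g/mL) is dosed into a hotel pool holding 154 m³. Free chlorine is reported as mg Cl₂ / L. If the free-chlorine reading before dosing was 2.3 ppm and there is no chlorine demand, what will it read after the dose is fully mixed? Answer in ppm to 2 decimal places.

17.00 ppm

Volume: 154 m³ = 154,000 L.
Mass of solution: 14.4 L × 1000 mL/L × 1.2 g/mL = 17,280 g.
Available chlorine delivered: 17,280 g × 0.131 = 2264 g as Cl₂.
Concentration rise: 2264 g / 154,000 L = 14.7 mg/L = 14.70 ppm.
Final FC: 2.3 + 14.70 = 17.00 ppm.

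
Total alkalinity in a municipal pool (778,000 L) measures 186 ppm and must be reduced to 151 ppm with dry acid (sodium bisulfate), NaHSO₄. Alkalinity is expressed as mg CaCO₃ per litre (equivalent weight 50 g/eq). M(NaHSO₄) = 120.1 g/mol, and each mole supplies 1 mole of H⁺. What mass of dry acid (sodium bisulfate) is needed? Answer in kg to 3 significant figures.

65.4 kg

Alkalinity to neutralize: (186 − 151) = 35 mg/L as CaCO₃ × 778,000 L = 27,230 g as CaCO₃.
Equivalents of H⁺ required: 27,230 ÷ 50 g/eq = 544.6 eq = 544.6 mol NaHSO₄.
Mass of NaHSO₄: 544.6 × 120.1 = 65,410 g.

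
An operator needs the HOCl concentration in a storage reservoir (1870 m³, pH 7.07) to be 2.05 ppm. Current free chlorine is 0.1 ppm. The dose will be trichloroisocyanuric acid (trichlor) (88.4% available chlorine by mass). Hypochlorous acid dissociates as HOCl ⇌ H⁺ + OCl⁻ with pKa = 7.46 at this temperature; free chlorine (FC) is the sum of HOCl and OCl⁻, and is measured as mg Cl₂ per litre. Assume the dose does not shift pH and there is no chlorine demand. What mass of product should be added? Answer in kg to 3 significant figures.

5.89 kg

Volume: 1870 m³ = 1,870,000 L.
[OCl⁻]/[HOCl] = 10^(pH − pKa) = 10^(7.07 − 7.46) = 0.4074; fraction as HOCl = 1/(1 + 0.4074) = 0.7105.
Free chlorine required for 2.05 ppm HOCl: 2.05 / 0.7105 = 2.885 ppm.
FC to add: 2.885 − 0.1 = 2.785 mg/L as Cl₂.
Cl₂ equivalent: 2.785 mg/L × 1,870,000 L = 5208 g.
Product at 88.4% available Cl: 5208 / 0.884 = 5892 g.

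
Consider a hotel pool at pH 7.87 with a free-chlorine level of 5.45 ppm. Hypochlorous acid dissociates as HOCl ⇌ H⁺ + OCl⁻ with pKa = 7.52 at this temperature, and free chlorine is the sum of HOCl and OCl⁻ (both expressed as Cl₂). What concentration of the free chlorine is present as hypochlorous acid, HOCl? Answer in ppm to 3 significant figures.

[OCl⁻]/[HOCl] = 10^(pH − pKa) = 10^(7.87 − 7.52) = 10^0.35 = 2.239.
Fraction as HOCl = 1 / (1 + 2.239) = 0.3088.
HOCl = 0.3088 × 5.45 ppm = 1.683 ppm.

1.68 ppm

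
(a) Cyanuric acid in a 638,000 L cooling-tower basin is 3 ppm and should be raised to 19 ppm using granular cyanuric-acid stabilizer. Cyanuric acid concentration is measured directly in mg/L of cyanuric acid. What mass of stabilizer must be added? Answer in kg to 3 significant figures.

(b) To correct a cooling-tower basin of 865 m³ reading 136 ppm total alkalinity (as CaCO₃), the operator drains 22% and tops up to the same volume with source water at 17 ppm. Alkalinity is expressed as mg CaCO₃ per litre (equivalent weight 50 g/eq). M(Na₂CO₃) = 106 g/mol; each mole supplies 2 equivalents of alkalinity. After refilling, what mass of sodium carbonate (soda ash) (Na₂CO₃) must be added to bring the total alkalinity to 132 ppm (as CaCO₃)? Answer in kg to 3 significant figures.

(a) 10.2 kg; (b) 20.3 kg

(a) CYA to add: (19 − 3) = 16 mg/L × 638,000 L = 10,210 g cyanuric acid.

(b) Volume: 865 m³ = 865,000 L.
(b) After draining 22% and refilling: 136 × 0.78 + 17 × 0.22 = 109.82 ppm.
(b) Deficit to target: 132 − 109.82 = 22.18 mg/L.
(b) As CaCO₃: 22.18 mg/L × 865,000 L = 19,190 g; ÷ 50 g/eq ÷ 2 = 191.9 mol Na₂CO₃.
(b) Mass: 191.9 × 106 = 20,340 g.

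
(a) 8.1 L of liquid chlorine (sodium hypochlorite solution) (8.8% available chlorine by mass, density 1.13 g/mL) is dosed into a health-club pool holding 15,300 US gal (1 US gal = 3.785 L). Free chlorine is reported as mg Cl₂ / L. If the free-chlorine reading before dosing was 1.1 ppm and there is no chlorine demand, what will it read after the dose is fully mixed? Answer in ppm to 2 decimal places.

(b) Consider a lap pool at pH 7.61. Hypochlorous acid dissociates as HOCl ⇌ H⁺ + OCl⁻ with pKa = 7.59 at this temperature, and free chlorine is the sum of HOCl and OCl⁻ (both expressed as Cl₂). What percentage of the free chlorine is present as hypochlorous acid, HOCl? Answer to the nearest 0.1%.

(a) 15.01 ppm; (b) 48.8%

(a) Volume: 15,300 US gal × 3.785 L/gal = 57,910 L.
(a) Mass of solution: 8.1 L × 1000 mL/L × 1.13 g/mL = 9153 g.
(a) Available chlorine delivered: 9153 g × 0.088 = 805.5 g as Cl₂.
(a) Concentration rise: 805.5 g / 57,910 L = 13.91 mg/L = 13.91 ppm.
(a) Final FC: 1.1 + 13.91 = 15.01 ppm.

(b) [OCl⁻]/[HOCl] = 10^(pH − pKa) = 10^(7.61 − 7.59) = 10^0.02 = 1.047.
(b) Fraction as HOCl = 1 / (1 + 1.047) = 0.4885.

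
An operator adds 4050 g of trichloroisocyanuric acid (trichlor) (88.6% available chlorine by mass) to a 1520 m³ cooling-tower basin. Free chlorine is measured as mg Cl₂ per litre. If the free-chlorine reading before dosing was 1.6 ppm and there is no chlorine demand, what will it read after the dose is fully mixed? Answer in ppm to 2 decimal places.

3.96 ppm

Volume: 1520 m³ = 1,520,000 L.
Available chlorine delivered: 4050 g × 0.886 = 3588 g as Cl₂.
Concentration rise: 3588 g / 1,520,000 L = 2.361 mg/L = 2.36 ppm.
Final FC: 1.6 + 2.36 = 3.96 ppm.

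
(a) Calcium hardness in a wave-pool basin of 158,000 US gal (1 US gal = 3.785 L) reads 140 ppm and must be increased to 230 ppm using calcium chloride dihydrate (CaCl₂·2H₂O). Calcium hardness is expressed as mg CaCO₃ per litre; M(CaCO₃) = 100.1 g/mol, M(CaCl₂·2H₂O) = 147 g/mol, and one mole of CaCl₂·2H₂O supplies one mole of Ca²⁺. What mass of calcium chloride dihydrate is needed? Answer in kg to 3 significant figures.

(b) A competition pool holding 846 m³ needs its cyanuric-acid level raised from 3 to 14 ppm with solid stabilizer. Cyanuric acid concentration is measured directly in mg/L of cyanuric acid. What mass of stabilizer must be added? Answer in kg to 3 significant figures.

(a) 79.0 kg; (b) 9.31 kg

(a) Volume: 158,000 US gal × 3.785 L/gal = 598,030 L.
(a) Hardness to add: (230 − 140) = 90 mg/L as CaCO₃ × 598,030 L = 53,820 g as CaCO₃.
(a) Moles of Ca²⁺ (1 mol Ca²⁺ ≡ 1 mol CaCO₃): 53,820 / 100.1 g/mol = 537.7 mol.
(a) Mass of CaCl₂·2H₂O: 537.7 × 147 = 79,040 g.

(b) Volume: 846 m³ = 846,000 L.
(b) CYA to add: (14 − 3) = 11 mg/L × 846,000 L = 9306 g cyanuric acid.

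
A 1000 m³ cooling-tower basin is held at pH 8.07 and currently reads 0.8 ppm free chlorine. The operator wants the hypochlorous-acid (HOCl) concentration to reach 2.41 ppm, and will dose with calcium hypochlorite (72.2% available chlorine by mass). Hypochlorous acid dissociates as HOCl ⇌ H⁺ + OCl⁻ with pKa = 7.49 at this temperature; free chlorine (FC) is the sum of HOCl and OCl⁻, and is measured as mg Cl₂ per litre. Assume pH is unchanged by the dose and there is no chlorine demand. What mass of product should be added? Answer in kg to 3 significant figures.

Volume: 1000 m³ = 1,000,000 L.
[OCl⁻]/[HOCl] = 10^(pH − pKa) = 10^(8.07 − 7.49) = 3.802; fraction as HOCl = 1/(1 + 3.802) = 0.2083.
Free chlorine required for 2.41 ppm HOCl: 2.41 / 0.2083 = 11.57 ppm.
FC to add: 11.57 − 0.8 = 10.77 mg/L as Cl₂.
Cl₂ equivalent: 10.77 mg/L × 1,000,000 L = 10,770 g.
Product at 72.2% available Cl: 10,770 / 0.722 = 14,920 g.

14.9 kg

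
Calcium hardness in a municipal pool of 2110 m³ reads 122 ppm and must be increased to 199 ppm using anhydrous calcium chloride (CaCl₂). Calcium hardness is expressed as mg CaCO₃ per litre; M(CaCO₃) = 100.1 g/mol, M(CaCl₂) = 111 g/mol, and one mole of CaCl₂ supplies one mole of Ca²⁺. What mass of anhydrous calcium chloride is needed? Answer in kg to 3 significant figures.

Volume: 2110 m³ = 2,110,000 L.
Hardness to add: (199 − 122) = 77 mg/L as CaCO₃ × 2,110,000 L = 162,500 g as CaCO₃.
Moles of Ca²⁺ (1 mol Ca²⁺ ≡ 1 mol CaCO₃): 162,500 / 100.1 g/mol = 1623 mol.
Mass of CaCl₂: 1623 × 111 = 180,200 g.

180 kg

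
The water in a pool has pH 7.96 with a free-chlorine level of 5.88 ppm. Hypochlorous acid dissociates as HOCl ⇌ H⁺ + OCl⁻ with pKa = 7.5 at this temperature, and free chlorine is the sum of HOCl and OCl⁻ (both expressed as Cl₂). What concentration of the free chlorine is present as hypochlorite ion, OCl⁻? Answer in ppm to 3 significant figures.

[OCl⁻]/[HOCl] = 10^(pH − pKa) = 10^(7.96 − 7.5) = 10^0.46 = 2.884.
Fraction as HOCl = 1 / (1 + 2.884) = 0.2575.
OCl⁻ = (1 − 0.2575) × 5.88 ppm = 4.366 ppm.

4.37 ppm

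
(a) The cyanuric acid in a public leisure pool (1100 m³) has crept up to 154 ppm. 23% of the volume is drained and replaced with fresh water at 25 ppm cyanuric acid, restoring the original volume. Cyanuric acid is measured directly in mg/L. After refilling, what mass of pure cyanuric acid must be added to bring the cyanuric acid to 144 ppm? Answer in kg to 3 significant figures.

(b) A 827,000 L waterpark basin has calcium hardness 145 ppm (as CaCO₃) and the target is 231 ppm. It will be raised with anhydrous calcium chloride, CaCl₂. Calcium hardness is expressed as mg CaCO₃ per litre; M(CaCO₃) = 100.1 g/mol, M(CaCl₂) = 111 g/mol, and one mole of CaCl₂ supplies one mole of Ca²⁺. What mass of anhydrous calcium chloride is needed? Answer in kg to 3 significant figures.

(a) 21.6 kg; (b) 78.9 kg

(a) Volume: 1100 m³ = 1,100,000 L.
(a) After draining 23% and refilling: 154 × 0.77 + 25 × 0.23 = 124.33 ppm.
(a) Deficit to target: 144 − 124.33 = 19.67 mg/L.
(a) Mass: 19.67 mg/L × 1,100,000 L = 21,640 g cyanuric acid.

(b) Hardness to add: (231 − 145) = 86 mg/L as CaCO₃ × 827,000 L = 71,120 g as CaCO₃.
(b) Moles of Ca²⁺ (1 mol Ca²⁺ ≡ 1 mol CaCO₃): 71,120 / 100.1 g/mol = 710.5 mol.
(b) Mass of CaCl₂: 710.5 × 111 = 78,870 g.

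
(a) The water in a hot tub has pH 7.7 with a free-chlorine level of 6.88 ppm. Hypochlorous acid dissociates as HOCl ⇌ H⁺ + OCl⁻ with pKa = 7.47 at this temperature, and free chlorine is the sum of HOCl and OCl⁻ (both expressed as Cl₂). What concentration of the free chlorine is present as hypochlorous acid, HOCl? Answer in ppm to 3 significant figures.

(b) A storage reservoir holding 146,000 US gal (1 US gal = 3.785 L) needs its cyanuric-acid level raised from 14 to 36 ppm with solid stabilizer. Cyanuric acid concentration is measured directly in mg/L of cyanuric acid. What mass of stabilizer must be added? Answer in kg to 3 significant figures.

(a) [OCl⁻]/[HOCl] = 10^(pH − pKa) = 10^(7.7 − 7.47) = 10^0.23 = 1.698.
(a) Fraction as HOCl = 1 / (1 + 1.698) = 0.3706.
(a) HOCl = 0.3706 × 6.88 ppm = 2.55 ppm.

(b) Volume: 146,000 US gal × 3.785 L/gal = 552,610 L.
(b) CYA to add: (36 − 14) = 22 mg/L × 552,610 L = 12,160 g cyanuric acid.

(a) 2.55 ppm; (b) 12.2 kg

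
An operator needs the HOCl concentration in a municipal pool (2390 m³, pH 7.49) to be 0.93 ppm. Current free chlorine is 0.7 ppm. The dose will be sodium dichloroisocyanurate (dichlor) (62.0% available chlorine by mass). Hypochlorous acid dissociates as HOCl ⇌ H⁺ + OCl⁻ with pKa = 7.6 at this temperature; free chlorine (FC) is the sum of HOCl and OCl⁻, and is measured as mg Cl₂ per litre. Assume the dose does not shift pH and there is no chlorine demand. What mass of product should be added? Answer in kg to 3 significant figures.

Volume: 2390 m³ = 2,390,000 L.
[OCl⁻]/[HOCl] = 10^(pH − pKa) = 10^(7.49 − 7.6) = 0.7762; fraction as HOCl = 1/(1 + 0.7762) = 0.563.
Free chlorine required for 0.93 ppm HOCl: 0.93 / 0.563 = 1.652 ppm.
FC to add: 1.652 − 0.7 = 0.9519 mg/L as Cl₂.
Cl₂ equivalent: 0.9519 mg/L × 2,390,000 L = 2275 g.
Product at 62.0% available Cl: 2275 / 0.62 = 3669 g.

3.67 kg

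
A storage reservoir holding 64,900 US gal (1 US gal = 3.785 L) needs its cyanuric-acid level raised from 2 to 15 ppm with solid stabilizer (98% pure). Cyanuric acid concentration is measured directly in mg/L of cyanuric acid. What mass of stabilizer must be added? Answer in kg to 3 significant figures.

3.26 kg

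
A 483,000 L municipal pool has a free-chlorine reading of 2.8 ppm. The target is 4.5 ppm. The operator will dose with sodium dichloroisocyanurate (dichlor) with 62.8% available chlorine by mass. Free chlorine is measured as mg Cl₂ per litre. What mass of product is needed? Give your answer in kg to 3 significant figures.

Chlorine deficit: 4.5 − 2.8 = 1.7 ppm = 1.7 mg/L as Cl₂.
Cl₂ equivalent needed: 1.7 mg/L × 483,000 L = 821,100 mg = 821.1 g.
Product at 62.8% available chlorine: 821.1 / 0.628 = 1307 g.

1.31 kg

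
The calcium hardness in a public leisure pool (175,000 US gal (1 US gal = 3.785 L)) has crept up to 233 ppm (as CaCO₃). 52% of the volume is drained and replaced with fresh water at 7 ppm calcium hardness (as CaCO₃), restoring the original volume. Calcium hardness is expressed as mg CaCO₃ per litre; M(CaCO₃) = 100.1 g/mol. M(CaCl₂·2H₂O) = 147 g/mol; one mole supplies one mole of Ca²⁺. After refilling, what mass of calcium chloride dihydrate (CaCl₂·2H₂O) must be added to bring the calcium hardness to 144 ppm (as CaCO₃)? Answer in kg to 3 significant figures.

27.7 kg

Volume: 175,000 US gal × 3.785 L/gal = 662,375 L.
After draining 52% and refilling: 233 × 0.48 + 7 × 0.52 = 115.48 ppm.
Deficit to target: 144 − 115.48 = 28.52 mg/L.
As CaCO₃: 28.52 mg/L × 662,375 L = 18,890 g; ÷ 100.1 = 188.7 mol Ca²⁺.
Mass: 188.7 × 147 = 27,740 g.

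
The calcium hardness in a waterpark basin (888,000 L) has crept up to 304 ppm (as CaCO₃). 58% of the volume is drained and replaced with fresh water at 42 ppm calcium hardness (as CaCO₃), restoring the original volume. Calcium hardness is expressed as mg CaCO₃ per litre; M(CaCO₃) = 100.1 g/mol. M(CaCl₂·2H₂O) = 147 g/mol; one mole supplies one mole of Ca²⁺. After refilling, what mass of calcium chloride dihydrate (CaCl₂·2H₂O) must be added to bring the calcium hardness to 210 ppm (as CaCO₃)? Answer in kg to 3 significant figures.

75.6 kg

After draining 58% and refilling: 304 × 0.42 + 42 × 0.58 = 152.04 ppm.
Deficit to target: 210 − 152.04 = 57.96 mg/L.
As CaCO₃: 57.96 mg/L × 888,000 L = 51,470 g; ÷ 100.1 = 514.2 mol Ca²⁺.
Mass: 514.2 × 147 = 75,580 g.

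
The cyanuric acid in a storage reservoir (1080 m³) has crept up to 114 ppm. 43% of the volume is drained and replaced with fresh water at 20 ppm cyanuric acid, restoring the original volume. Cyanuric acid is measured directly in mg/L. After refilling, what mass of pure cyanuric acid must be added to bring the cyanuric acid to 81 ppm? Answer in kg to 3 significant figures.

8.01 kg

Volume: 1080 m³ = 1,080,000 L.
After draining 43% and refilling: 114 × 0.57 + 20 × 0.43 = 73.58 ppm.
Deficit to target: 81 − 73.58 = 7.42 mg/L.
Mass: 7.42 mg/L × 1,080,000 L = 8014 g cyanuric acid.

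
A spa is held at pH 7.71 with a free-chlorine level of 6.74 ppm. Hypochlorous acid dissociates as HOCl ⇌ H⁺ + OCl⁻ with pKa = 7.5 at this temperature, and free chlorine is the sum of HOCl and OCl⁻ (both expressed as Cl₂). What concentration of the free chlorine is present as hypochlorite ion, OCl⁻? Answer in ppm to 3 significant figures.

[OCl⁻]/[HOCl] = 10^(pH − pKa) = 10^(7.71 − 7.5) = 10^0.21 = 1.622.
Fraction as HOCl = 1 / (1 + 1.622) = 0.3814.
OCl⁻ = (1 − 0.3814) × 6.74 ppm = 4.169 ppm.

4.17 ppm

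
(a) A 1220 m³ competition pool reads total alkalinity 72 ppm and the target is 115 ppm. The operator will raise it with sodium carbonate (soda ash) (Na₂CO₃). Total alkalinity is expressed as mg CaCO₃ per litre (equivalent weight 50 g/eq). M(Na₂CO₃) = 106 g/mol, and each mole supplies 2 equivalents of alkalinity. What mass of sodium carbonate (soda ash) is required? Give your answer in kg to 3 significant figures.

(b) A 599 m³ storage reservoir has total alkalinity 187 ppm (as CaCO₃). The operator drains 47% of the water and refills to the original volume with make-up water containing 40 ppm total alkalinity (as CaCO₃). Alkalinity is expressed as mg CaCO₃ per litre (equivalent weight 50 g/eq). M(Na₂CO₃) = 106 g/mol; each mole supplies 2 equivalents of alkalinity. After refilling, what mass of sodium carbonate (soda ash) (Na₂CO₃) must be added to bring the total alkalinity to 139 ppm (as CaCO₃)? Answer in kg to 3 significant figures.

(a) 55.6 kg; (b) 13.4 kg

(a) Volume: 1220 m³ = 1,220,000 L.
(a) Alkalinity to add: (115 − 72) = 43 mg/L as CaCO₃ × 1,220,000 L = 52,460 g as CaCO₃.
(a) Equivalents: 52,460 g ÷ 50 g/eq = 1049 eq.
(a) Each mole of Na₂CO₃ supplies 2 eq, so 1049 / 2 = 524.6 mol.
(a) Mass: 524.6 mol × 106 g/mol = 55,610 g.

(b) Volume: 599 m³ = 599,000 L.
(b) After draining 47% and refilling: 187 × 0.53 + 40 × 0.47 = 117.91 ppm.
(b) Deficit to target: 139 − 117.91 = 21.09 mg/L.
(b) As CaCO₃: 21.09 mg/L × 599,000 L = 12,630 g; ÷ 50 g/eq ÷ 2 = 126.3 mol Na₂CO₃.
(b) Mass: 126.3 × 106 = 13,390 g.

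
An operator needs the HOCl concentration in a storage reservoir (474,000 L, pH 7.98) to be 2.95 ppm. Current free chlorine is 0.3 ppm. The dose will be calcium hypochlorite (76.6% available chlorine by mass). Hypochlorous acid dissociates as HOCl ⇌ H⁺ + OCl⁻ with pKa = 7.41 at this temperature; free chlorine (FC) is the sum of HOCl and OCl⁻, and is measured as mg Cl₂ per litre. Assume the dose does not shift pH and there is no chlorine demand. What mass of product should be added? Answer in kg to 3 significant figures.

8.42 kg

[OCl⁻]/[HOCl] = 10^(pH − pKa) = 10^(7.98 − 7.41) = 3.715; fraction as HOCl = 1/(1 + 3.715) = 0.2121.
Free chlorine required for 2.95 ppm HOCl: 2.95 / 0.2121 = 13.91 ppm.
FC to add: 13.91 − 0.3 = 13.61 mg/L as Cl₂.
Cl₂ equivalent: 13.61 mg/L × 474,000 L = 6451 g.
Product at 76.6% available Cl: 6451 / 0.766 = 8422 g.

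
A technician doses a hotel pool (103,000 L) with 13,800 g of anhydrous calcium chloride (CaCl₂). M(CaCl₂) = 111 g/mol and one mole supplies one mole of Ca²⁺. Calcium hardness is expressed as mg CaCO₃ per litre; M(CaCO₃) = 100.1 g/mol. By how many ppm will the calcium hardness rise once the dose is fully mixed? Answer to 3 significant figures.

Moles of Ca²⁺: 13,800 g ÷ 111 g/mol = 124.3 mol.
As CaCO₃: 124.3 mol × 100.1 g/mol = 12,440 g.
Rise: 12,440 g / 103,000 L × 1000 = 120.8 mg/L.

121 ppm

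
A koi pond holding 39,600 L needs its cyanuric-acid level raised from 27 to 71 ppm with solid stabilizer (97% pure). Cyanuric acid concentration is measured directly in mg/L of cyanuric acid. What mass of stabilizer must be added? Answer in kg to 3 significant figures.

1.80 kg

CYA to add: (71 − 27) = 44 mg/L × 39,600 L = 1742 g cyanuric acid.
At 97% purity: 1742 / 0.97 = 1796 g product.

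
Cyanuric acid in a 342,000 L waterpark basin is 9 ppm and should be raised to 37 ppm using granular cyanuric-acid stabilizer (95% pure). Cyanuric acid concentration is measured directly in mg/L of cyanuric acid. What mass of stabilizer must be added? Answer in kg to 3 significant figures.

CYA to add: (37 − 9) = 28 mg/L × 342,000 L = 9576 g cyanuric acid.
At 95% purity: 9576 / 0.95 = 10,080 g product.

10.1 kg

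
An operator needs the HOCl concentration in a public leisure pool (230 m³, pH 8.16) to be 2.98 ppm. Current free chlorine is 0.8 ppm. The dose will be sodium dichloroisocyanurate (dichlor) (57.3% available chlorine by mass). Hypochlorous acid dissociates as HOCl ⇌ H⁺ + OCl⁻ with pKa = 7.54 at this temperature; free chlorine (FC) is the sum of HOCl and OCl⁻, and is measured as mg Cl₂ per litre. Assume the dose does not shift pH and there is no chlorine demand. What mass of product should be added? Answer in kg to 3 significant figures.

5.86 kg

Volume: 230 m³ = 230,000 L.
[OCl⁻]/[HOCl] = 10^(pH − pKa) = 10^(8.16 − 7.54) = 4.169; fraction as HOCl = 1/(1 + 4.169) = 0.1935.
Free chlorine required for 2.98 ppm HOCl: 2.98 / 0.1935 = 15.4 ppm.
FC to add: 15.4 − 0.8 = 14.6 mg/L as Cl₂.
Cl₂ equivalent: 14.6 mg/L × 230,000 L = 3359 g.
Product at 57.3% available Cl: 3359 / 0.573 = 5861 g.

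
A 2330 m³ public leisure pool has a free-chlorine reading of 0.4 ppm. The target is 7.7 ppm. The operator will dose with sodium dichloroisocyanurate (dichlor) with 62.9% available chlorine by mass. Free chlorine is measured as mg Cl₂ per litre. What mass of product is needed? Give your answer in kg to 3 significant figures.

27.0 kg

Volume: 2330 m³ = 2,330,000 L.
Chlorine deficit: 7.7 − 0.4 = 7.3 ppm = 7.3 mg/L as Cl₂.
Cl₂ equivalent needed: 7.3 mg/L × 2,330,000 L = 17,010,000 mg = 17,010 g.
Product at 62.9% available chlorine: 17,010 / 0.629 = 27,040 g.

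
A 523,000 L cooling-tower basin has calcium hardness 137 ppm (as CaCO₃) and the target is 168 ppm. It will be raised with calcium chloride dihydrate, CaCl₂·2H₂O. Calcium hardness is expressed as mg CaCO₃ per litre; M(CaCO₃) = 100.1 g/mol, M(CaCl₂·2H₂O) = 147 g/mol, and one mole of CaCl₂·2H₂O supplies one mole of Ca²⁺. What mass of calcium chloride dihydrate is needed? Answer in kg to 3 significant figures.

Hardness to add: (168 − 137) = 31 mg/L as CaCO₃ × 523,000 L = 16,210 g as CaCO₃.
Moles of Ca²⁺ (1 mol Ca²⁺ ≡ 1 mol CaCO₃): 16,210 / 100.1 g/mol = 162 mol.
Mass of CaCl₂·2H₂O: 162 × 147 = 23,810 g.

23.8 kg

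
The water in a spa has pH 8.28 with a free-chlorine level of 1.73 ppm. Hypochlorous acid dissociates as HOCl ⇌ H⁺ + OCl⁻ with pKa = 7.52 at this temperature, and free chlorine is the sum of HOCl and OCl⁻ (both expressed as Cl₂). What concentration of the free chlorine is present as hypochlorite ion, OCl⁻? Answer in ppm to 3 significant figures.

1.47 ppm

[OCl⁻]/[HOCl] = 10^(pH − pKa) = 10^(8.28 − 7.52) = 10^0.76 = 5.754.
Fraction as HOCl = 1 / (1 + 5.754) = 0.1481.
OCl⁻ = (1 − 0.1481) × 1.73 ppm = 1.474 ppm.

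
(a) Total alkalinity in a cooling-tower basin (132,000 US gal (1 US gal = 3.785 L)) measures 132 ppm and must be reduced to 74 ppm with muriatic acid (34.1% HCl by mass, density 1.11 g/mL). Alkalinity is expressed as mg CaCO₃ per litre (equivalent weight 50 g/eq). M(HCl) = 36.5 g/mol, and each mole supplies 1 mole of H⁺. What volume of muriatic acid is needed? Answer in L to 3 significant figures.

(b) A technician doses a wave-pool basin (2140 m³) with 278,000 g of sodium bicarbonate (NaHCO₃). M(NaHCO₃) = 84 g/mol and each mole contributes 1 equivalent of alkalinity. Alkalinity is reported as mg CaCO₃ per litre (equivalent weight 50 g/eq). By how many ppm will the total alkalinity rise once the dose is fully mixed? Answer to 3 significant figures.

(a) Volume: 132,000 US gal × 3.785 L/gal = 499,620 L.
(a) Alkalinity to neutralize: (132 − 74) = 58 mg/L as CaCO₃ × 499,620 L = 28,980 g as CaCO₃.
(a) Equivalents of H⁺ required: 28,980 ÷ 50 g/eq = 579.6 eq = 579.6 mol HCl.
(a) Mass of HCl: 579.6 × 36.5 = 21,150 g.
(a) Mass of 34.1% solution: 21,150 / 0.341 = 62,030 g.
(a) Volume: 62,030 g ÷ 1.11 g/mL = 55,890 mL.

(b) Volume: 2140 m³ = 2,140,000 L.
(b) Moles of NaHCO₃: 278,000 g ÷ 84 g/mol = 3310 mol → 3310 eq of alkalinity.
(b) As CaCO₃: 3310 eq × 50 g/eq = 165,500 g.
(b) Rise: 165,500 g / 2,140,000 L × 1000 = 77.33 mg/L.

(a) 55.9 L; (b) 77.3 ppm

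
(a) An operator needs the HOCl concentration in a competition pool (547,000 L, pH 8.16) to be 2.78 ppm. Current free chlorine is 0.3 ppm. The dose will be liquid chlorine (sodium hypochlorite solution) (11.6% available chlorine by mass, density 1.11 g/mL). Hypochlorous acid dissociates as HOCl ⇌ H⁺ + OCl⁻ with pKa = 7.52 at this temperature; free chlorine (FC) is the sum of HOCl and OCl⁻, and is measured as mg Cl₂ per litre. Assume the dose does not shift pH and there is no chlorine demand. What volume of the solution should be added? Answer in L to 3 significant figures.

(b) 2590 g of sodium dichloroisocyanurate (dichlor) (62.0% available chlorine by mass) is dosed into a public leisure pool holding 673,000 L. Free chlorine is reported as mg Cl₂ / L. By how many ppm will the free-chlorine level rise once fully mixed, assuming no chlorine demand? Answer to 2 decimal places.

(a) 62.1 L; (b) 2.39 ppm

(a) [OCl⁻]/[HOCl] = 10^(pH − pKa) = 10^(8.16 − 7.52) = 4.365; fraction as HOCl = 1/(1 + 4.365) = 0.1864.
(a) Free chlorine required for 2.78 ppm HOCl: 2.78 / 0.1864 = 14.92 ppm.
(a) FC to add: 14.92 − 0.3 = 14.62 mg/L as Cl₂.
(a) Cl₂ equivalent: 14.62 mg/L × 547,000 L = 7994 g.
(a) Product at 11.6% available Cl: 7994 / 0.116 = 68,920 g.
(a) Volume: 68,920 g ÷ 1.11 g/mL = 62,090 mL.

(b) Available chlorine delivered: 2590 g × 0.62 = 1606 g as Cl₂.
(b) Concentration rise: 1606 g / 673,000 L = 2.386 mg/L = 2.39 ppm.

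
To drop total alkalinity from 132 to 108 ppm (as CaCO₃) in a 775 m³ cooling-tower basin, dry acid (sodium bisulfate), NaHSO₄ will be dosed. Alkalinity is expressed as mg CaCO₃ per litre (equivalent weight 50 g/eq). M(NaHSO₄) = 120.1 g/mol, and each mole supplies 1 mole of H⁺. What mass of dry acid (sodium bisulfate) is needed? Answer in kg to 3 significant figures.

Volume: 775 m³ = 775,000 L.
Alkalinity to neutralize: (132 − 108) = 24 mg/L as CaCO₃ × 775,000 L = 18,600 g as CaCO₃.
Equivalents of H⁺ required: 18,600 ÷ 50 g/eq = 372 eq = 372 mol NaHSO₄.
Mass of NaHSO₄: 372 × 120.1 = 44,680 g.

44.7 kg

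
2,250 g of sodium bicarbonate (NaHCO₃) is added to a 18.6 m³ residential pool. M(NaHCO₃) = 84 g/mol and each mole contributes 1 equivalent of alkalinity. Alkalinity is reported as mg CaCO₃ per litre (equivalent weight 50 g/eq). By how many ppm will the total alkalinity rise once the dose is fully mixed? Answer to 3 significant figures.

Volume: 18.6 m³ = 18,600 L.
Moles of NaHCO₃: 2,250 g ÷ 84 g/mol = 26.79 mol → 26.79 eq of alkalinity.
As CaCO₃: 26.79 eq × 50 g/eq = 1339 g.
Rise: 1339 g / 18,600 L × 1000 = 72 mg/L.

72.0 ppm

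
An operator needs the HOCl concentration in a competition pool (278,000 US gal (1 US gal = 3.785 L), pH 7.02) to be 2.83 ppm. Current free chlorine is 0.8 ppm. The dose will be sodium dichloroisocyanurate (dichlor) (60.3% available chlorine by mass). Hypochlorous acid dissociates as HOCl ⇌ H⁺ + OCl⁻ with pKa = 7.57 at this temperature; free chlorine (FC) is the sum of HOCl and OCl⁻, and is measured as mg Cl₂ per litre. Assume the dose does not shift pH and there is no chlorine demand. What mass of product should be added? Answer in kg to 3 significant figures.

4.93 kg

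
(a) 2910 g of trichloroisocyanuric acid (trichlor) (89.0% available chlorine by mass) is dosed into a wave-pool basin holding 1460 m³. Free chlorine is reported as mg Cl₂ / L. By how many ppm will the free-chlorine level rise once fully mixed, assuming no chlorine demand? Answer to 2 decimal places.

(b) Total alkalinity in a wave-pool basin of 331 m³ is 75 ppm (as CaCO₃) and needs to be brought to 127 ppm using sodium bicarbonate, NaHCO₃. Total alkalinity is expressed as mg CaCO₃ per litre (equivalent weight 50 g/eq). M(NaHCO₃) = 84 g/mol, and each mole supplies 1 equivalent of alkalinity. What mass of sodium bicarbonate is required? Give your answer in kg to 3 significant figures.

(a) 1.77 ppm; (b) 28.9 kg

(a) Volume: 1460 m³ = 1,460,000 L.
(a) Available chlorine delivered: 2910 g × 0.89 = 2590 g as Cl₂.
(a) Concentration rise: 2590 g / 1,460,000 L = 1.774 mg/L = 1.77 ppm.

(b) Volume: 331 m³ = 331,000 L.
(b) Alkalinity to add: (127 − 75) = 52 mg/L as CaCO₃ × 331,000 L = 17,210 g as CaCO₃.
(b) Equivalents: 17,210 g ÷ 50 g/eq = 344.2 eq.
(b) NaHCO₃ supplies 1 eq per mole → 344.2 mol.
(b) Mass: 344.2 mol × 84 g/mol = 28,920 g.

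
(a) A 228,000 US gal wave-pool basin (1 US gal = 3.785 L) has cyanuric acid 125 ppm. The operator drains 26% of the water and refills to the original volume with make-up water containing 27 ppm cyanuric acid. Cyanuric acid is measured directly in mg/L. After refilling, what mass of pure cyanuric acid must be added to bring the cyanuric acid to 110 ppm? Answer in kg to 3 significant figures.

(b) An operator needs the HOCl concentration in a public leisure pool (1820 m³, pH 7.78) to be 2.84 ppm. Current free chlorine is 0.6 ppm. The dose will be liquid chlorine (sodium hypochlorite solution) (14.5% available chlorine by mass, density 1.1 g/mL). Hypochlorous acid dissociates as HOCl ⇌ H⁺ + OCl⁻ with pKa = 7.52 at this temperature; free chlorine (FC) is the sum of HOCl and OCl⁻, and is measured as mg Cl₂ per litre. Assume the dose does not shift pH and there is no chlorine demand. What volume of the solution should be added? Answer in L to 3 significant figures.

(a) 9.04 kg; (b) 84.5 L

(a) Volume: 228,000 US gal × 3.785 L/gal = 862,980 L.
(a) After draining 26% and refilling: 125 × 0.74 + 27 × 0.26 = 99.52 ppm.
(a) Deficit to target: 110 − 99.52 = 10.48 mg/L.
(a) Mass: 10.48 mg/L × 862,980 L = 9044 g cyanuric acid.

(b) Volume: 1820 m³ = 1,820,000 L.
(b) [OCl⁻]/[HOCl] = 10^(pH − pKa) = 10^(7.78 − 7.52) = 1.82; fraction as HOCl = 1/(1 + 1.82) = 0.3546.
(b) Free chlorine required for 2.84 ppm HOCl: 2.84 / 0.3546 = 8.008 ppm.
(b) FC to add: 8.008 − 0.6 = 7.408 mg/L as Cl₂.
(b) Cl₂ equivalent: 7.408 mg/L × 1,820,000 L = 13,480 g.
(b) Product at 14.5% available Cl: 13,480 / 0.145 = 92,980 g.
(b) Volume: 92,980 g ÷ 1.1 g/mL = 84,530 mL.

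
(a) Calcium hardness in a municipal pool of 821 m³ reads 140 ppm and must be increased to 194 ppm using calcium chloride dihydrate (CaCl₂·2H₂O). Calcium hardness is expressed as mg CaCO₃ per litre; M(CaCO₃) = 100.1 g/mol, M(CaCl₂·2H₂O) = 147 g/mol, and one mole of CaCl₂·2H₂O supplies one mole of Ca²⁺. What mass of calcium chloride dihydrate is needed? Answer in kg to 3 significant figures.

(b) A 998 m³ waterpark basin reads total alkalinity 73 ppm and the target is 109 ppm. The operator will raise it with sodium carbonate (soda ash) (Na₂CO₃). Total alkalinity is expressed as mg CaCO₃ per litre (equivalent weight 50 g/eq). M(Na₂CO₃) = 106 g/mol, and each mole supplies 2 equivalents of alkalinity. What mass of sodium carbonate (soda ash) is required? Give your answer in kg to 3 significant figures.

(a) 65.1 kg; (b) 38.1 kg

(a) Volume: 821 m³ = 821,000 L.
(a) Hardness to add: (194 − 140) = 54 mg/L as CaCO₃ × 821,000 L = 44,330 g as CaCO₃.
(a) Moles of Ca²⁺ (1 mol Ca²⁺ ≡ 1 mol CaCO₃): 44,330 / 100.1 g/mol = 442.9 mol.
(a) Mass of CaCl₂·2H₂O: 442.9 × 147 = 65,110 g.

(b) Volume: 998 m³ = 998,000 L.
(b) Alkalinity to add: (109 − 73) = 36 mg/L as CaCO₃ × 998,000 L = 35,930 g as CaCO₃.
(b) Equivalents: 35,930 g ÷ 50 g/eq = 718.6 eq.
(b) Each mole of Na₂CO₃ supplies 2 eq, so 718.6 / 2 = 359.3 mol.
(b) Mass: 359.3 mol × 106 g/mol = 38,080 g.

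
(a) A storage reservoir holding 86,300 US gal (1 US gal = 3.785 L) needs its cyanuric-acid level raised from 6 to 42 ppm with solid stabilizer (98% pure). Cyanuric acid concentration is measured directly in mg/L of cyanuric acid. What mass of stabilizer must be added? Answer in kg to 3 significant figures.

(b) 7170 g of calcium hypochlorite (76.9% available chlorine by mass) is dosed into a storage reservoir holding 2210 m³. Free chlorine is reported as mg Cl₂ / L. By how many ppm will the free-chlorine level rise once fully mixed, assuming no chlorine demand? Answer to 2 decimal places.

(a) Volume: 86,300 US gal × 3.785 L/gal = 326,646 L.
(a) CYA to add: (42 − 6) = 36 mg/L × 326,646 L = 11,760 g cyanuric acid.
(a) At 98% purity: 11,760 / 0.98 = 12,000 g product.

(b) Volume: 2210 m³ = 2,210,000 L.
(b) Available chlorine delivered: 7170 g × 0.769 = 5514 g as Cl₂.
(b) Concentration rise: 5514 g / 2,210,000 L = 2.495 mg/L = 2.49 ppm.

(a) 12.0 kg; (b) 2.49 ppm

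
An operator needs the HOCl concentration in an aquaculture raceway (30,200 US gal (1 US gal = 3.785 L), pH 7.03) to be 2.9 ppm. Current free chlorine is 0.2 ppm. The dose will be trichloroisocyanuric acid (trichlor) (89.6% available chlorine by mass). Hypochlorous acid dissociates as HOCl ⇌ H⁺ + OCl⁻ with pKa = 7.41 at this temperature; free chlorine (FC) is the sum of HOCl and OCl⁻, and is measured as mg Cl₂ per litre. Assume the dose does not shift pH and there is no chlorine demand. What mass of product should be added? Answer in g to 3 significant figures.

499 g

Volume: 30,200 US gal × 3.785 L/gal = 114,307 L.
[OCl⁻]/[HOCl] = 10^(pH − pKa) = 10^(7.03 − 7.41) = 0.4169; fraction as HOCl = 1/(1 + 0.4169) = 0.7058.
Free chlorine required for 2.9 ppm HOCl: 2.9 / 0.7058 = 4.109 ppm.
FC to add: 4.109 − 0.2 = 3.909 mg/L as Cl₂.
Cl₂ equivalent: 3.909 mg/L × 114,307 L = 446.8 g.
Product at 89.6% available Cl: 446.8 / 0.896 = 498.7 g.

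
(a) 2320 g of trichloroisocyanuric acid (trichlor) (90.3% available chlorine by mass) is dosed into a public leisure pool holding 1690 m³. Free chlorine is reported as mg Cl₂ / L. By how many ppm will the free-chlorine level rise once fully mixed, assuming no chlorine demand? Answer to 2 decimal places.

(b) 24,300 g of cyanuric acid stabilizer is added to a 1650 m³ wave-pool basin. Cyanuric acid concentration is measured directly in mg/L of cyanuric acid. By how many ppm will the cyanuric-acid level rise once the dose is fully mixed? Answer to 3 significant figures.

(a) Volume: 1690 m³ = 1,690,000 L.
(a) Available chlorine delivered: 2320 g × 0.903 = 2095 g as Cl₂.
(a) Concentration rise: 2095 g / 1,690,000 L = 1.24 mg/L = 1.24 ppm.

(b) Volume: 1650 m³ = 1,650,000 L.
(b) Rise: 24,300 g / 1,650,000 L × 1000 = 14.73 mg/L.

(a) 1.24 ppm; (b) 14.7 ppm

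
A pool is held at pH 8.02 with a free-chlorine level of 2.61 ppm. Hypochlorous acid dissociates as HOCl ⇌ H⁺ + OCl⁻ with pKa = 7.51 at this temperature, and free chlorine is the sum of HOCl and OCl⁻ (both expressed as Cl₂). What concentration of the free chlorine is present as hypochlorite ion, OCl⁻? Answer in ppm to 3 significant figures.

1.99 ppm

[OCl⁻]/[HOCl] = 10^(pH − pKa) = 10^(8.02 − 7.51) = 10^0.51 = 3.236.
Fraction as HOCl = 1 / (1 + 3.236) = 0.2361.
OCl⁻ = (1 − 0.2361) × 2.61 ppm = 1.994 ppm.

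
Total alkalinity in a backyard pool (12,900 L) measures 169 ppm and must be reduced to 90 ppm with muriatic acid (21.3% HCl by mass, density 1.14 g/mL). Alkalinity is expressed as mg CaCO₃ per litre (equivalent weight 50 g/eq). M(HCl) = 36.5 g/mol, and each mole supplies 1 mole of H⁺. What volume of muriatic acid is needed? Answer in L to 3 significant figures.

Alkalinity to neutralize: (169 − 90) = 79 mg/L as CaCO₃ × 12,900 L = 1019 g as CaCO₃.
Equivalents of H⁺ required: 1019 ÷ 50 g/eq = 20.38 eq = 20.38 mol HCl.
Mass of HCl: 20.38 × 36.5 = 743.9 g.
Mass of 21.3% solution: 743.9 / 0.213 = 3493 g.
Volume: 3493 g ÷ 1.14 g/mL = 3064 mL.

3.06 L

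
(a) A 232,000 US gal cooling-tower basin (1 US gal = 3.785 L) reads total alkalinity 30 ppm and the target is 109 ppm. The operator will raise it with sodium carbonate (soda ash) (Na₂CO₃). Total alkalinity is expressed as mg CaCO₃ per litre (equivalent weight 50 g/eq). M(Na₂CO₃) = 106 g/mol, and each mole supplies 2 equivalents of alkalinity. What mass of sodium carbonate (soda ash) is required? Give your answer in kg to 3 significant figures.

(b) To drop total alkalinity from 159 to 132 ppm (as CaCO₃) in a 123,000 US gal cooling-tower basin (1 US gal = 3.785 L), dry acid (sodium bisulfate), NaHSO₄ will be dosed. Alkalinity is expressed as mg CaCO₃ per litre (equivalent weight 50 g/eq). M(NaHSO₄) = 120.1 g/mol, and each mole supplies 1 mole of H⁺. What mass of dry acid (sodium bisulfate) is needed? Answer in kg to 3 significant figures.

(a) 73.5 kg; (b) 30.2 kg

(a) Volume: 232,000 US gal × 3.785 L/gal = 878,120 L.
(a) Alkalinity to add: (109 − 30) = 79 mg/L as CaCO₃ × 878,120 L = 69,370 g as CaCO₃.
(a) Equivalents: 69,370 g ÷ 50 g/eq = 1387 eq.
(a) Each mole of Na₂CO₃ supplies 2 eq, so 1387 / 2 = 693.7 mol.
(a) Mass: 693.7 mol × 106 g/mol = 73,530 g.

(b) Volume: 123,000 US gal × 3.785 L/gal = 465,555 L.
(b) Alkalinity to neutralize: (159 − 132) = 27 mg/L as CaCO₃ × 465,555 L = 12,570 g as CaCO₃.
(b) Equivalents of H⁺ required: 12,570 ÷ 50 g/eq = 251.4 eq = 251.4 mol NaHSO₄.
(b) Mass of NaHSO₄: 251.4 × 120.1 = 30,190 g.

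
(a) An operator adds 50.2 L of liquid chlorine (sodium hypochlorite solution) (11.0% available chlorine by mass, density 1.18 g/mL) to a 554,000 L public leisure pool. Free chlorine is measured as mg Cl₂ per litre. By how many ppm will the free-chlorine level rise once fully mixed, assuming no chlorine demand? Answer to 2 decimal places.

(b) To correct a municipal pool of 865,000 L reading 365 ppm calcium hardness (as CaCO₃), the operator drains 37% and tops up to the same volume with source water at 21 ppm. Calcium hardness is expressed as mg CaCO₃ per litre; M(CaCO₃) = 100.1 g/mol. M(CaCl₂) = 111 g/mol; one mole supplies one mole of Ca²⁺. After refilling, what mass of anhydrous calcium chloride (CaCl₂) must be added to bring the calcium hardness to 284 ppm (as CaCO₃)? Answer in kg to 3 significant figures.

(a) Mass of solution: 50.2 L × 1000 mL/L × 1.18 g/mL = 59,240 g.
(a) Available chlorine delivered: 59,240 g × 0.11 = 6516 g as Cl₂.
(a) Concentration rise: 6516 g / 554,000 L = 11.76 mg/L = 11.76 ppm.

(b) After draining 37% and refilling: 365 × 0.63 + 21 × 0.37 = 237.72 ppm.
(b) Deficit to target: 284 − 237.72 = 46.28 mg/L.
(b) As CaCO₃: 46.28 mg/L × 865,000 L = 40,030 g; ÷ 100.1 = 399.9 mol Ca²⁺.
(b) Mass: 399.9 × 111 = 44,390 g.

(a) 11.76 ppm; (b) 44.4 kg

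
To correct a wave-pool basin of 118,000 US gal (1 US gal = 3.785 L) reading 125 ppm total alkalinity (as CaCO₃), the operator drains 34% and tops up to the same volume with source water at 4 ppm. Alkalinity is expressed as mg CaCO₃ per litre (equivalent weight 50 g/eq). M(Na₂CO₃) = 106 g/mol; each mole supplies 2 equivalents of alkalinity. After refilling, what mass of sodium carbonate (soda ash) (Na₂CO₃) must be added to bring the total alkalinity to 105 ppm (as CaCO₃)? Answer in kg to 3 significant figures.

Volume: 118,000 US gal × 3.785 L/gal = 446,630 L.
After draining 34% and refilling: 125 × 0.66 + 4 × 0.34 = 83.86 ppm.
Deficit to target: 105 − 83.86 = 21.14 mg/L.
As CaCO₃: 21.14 mg/L × 446,630 L = 9442 g; ÷ 50 g/eq ÷ 2 = 94.42 mol Na₂CO₃.
Mass: 94.42 × 106 = 10,010 g.

10.0 kg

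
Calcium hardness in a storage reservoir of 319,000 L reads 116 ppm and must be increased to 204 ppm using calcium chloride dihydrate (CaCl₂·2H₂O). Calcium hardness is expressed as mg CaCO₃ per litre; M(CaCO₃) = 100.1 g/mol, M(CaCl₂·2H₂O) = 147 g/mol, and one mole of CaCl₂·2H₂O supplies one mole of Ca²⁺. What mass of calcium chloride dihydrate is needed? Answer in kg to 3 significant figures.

41.2 kg

Hardness to add: (204 − 116) = 88 mg/L as CaCO₃ × 319,000 L = 28,070 g as CaCO₃.
Moles of Ca²⁺ (1 mol Ca²⁺ ≡ 1 mol CaCO₃): 28,070 / 100.1 g/mol = 280.4 mol.
Mass of CaCl₂·2H₂O: 280.4 × 147 = 41,220 g.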